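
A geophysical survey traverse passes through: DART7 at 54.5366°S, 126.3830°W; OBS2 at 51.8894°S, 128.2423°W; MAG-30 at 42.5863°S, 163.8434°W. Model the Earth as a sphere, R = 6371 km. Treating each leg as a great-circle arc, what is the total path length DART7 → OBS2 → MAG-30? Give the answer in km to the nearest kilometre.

DART7→OBS2: c = 0.050118 rad, d = 319.30 km
OBS2→MAG-30: c = 0.446616 rad, d = 2845.39 km
Total = 319.30 + 2845.39 = 3164.69 km

3165 km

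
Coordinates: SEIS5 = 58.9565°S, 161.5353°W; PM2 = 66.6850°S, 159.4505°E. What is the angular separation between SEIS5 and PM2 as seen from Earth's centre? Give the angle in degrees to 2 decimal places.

Δφ = -7.7285°,  Δλ = -39.0142°
a = sin²(Δφ/2) + cos φ₁ cos φ₂ sin²(Δλ/2) = 0.027300
c = 2·arcsin(√a) = 0.331978 rad = 19.0209°

19.02°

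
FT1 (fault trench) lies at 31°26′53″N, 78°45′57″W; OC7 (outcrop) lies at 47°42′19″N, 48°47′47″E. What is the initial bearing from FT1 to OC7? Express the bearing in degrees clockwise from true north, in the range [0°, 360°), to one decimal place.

32.3°

FT1: φ = +31.44806°, λ = -78.76583°
OC7: φ = +47.70528°, λ = +48.79639°
Δλ = 127.5622°
y = sin Δλ · cos φ₂ = 0.533437
x = cos φ₁ sin φ₂ − sin φ₁ cos φ₂ cos Δλ = 0.845076
θ = atan2(y, x) = 32.2614° → 32.2614° (mod 360°)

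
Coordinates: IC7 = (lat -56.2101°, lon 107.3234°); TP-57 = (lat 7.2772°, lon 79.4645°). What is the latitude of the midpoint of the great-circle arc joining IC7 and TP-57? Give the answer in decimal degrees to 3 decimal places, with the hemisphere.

25.064°S

Bx = cos φ₂ cos Δλ = 0.876980,  By = cos φ₂ sin Δλ = -0.463532
φₘ = atan2(sin φ₁ + sin φ₂, √((cos φ₁ + Bx)² + By²)) = -25.06394°
λₘ = λ₁ + atan2(By, cos φ₁ + Bx) = 89.40010°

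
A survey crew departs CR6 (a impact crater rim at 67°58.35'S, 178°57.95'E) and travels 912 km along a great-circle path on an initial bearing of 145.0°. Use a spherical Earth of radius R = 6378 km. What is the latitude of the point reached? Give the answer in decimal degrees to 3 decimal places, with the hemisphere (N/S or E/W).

CR6: φ = -67.97250°, λ = +178.96583°
δ = d/R = 912/6378 = 0.142992 rad
φ₂ = arcsin(sin φ₁ cos δ + cos φ₁ sin δ cos θ)
   = arcsin(-0.92700·0.98979 + 0.37505·0.14250·-0.81915) = -74.01295°
λ₂ = λ₁ + atan2(sin θ sin δ cos φ₁, cos δ − sin φ₁ sin φ₂) = -163.77025°

74.013°S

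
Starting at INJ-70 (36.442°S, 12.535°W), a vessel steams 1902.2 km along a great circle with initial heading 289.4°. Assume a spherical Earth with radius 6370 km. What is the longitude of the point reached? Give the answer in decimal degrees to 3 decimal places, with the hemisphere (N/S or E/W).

31.086°W

δ = d/R = 1902.2/6370 = 0.298619 rad
φ₂ = arcsin(sin φ₁ cos δ + cos φ₁ sin δ cos θ)
   = arcsin(-0.59401·0.95574 + 0.80446·0.29420·0.33216) = -29.28190°
λ₂ = λ₁ + atan2(sin θ sin δ cos φ₁, cos δ − sin φ₁ sin φ₂) = -31.08596°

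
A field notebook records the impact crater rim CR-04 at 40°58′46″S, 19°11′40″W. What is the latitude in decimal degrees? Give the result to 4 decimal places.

40° + 58′/60 + 46″/3600 = 40 + 0.96667 + 0.01278 = 40.9794°

40.9794°S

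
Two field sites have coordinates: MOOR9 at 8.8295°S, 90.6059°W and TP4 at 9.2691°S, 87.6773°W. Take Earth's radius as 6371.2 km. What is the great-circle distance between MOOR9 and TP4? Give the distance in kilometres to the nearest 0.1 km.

Δφ = -0.4396°,  Δλ = 2.9286°
a = sin²(Δφ/2) + cos φ₁ cos φ₂ sin²(Δλ/2) = 0.000652
c = 2·arcsin(√a) = 0.051057 rad = 2.9254°
d = R·c = 6371.2 × 0.051057 = 325.3 km

325.3 km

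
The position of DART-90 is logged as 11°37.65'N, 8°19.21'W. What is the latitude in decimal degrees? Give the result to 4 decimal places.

11.6275°N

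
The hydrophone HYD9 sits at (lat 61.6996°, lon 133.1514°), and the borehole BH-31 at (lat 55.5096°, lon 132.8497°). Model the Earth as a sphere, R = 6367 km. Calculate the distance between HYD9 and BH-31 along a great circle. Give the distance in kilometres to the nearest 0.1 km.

688.1 km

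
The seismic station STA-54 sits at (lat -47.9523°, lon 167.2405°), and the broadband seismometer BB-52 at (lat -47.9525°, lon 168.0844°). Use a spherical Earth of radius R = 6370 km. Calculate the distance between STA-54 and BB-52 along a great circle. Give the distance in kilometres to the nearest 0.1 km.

62.8 km

Δφ = -0.0002°,  Δλ = 0.8439°
a = sin²(Δφ/2) + cos φ₁ cos φ₂ sin²(Δλ/2) = 0.000024
c = 2·arcsin(√a) = 0.009865 rad = 0.5652°
d = R·c = 6370 × 0.009865 = 62.8 km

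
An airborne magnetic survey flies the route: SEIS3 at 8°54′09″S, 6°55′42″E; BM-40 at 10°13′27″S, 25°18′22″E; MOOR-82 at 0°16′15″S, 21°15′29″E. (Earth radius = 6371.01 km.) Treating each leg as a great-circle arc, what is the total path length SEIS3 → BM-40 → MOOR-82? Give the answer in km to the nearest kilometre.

3214 km

SEIS3: φ = -8.90250°, λ = +6.92833°
BM-40: φ = -10.22417°, λ = +25.30611°
MOOR-82: φ = -0.27083°, λ = +21.25806°
SEIS3→BM-40: c = 0.317090 rad, d = 2020.18 km
BM-40→MOOR-82: c = 0.187391 rad, d = 1193.87 km
Total = 2020.18 + 1193.87 = 3214.05 km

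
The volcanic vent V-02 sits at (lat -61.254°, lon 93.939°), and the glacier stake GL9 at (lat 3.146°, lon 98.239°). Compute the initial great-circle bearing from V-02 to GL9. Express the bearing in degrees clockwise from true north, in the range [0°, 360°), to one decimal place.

Δλ = 4.3000°
y = sin Δλ · cos φ₂ = 0.074866
x = cos φ₁ sin φ₂ − sin φ₁ cos φ₂ cos Δλ = 0.899368
θ = atan2(y, x) = 4.7585° → 4.7585° (mod 360°)

4.8°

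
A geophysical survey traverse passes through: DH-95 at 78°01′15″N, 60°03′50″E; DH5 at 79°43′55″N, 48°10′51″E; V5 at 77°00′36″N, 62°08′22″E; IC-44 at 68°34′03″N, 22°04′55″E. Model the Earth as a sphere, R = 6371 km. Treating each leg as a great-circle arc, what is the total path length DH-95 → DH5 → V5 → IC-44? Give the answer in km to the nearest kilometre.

2318 km

DH-95: φ = +78.02083°, λ = +60.06389°
DH5: φ = +79.73194°, λ = +48.18083°
V5: φ = +77.01000°, λ = +62.13944°
IC-44: φ = +68.56750°, λ = +22.08194°
DH-95→DH5: c = 0.049780 rad, d = 317.15 km
DH5→V5: c = 0.068005 rad, d = 433.26 km
V5→IC-44: c = 0.245999 rad, d = 1567.26 km
Total = 317.15 + 433.26 + 1567.26 = 2317.67 km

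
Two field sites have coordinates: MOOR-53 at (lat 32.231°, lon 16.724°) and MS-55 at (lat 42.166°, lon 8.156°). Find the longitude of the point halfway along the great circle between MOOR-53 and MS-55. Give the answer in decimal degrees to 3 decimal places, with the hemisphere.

Bx = cos φ₂ cos Δλ = 0.732931,  By = cos φ₂ sin Δλ = -0.110427
φₘ = atan2(sin φ₁ + sin φ₂, √((cos φ₁ + Bx)² + By²)) = 37.27539°
λₘ = λ₁ + atan2(By, cos φ₁ + Bx) = 12.72314°

12.723°E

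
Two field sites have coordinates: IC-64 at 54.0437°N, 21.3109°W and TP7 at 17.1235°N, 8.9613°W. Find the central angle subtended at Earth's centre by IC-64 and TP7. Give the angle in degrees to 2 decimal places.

38.14°

Δφ = -36.9202°,  Δλ = 12.3496°
a = sin²(Δφ/2) + cos φ₁ cos φ₂ sin²(Δλ/2) = 0.106756
c = 2·arcsin(√a) = 0.665694 rad = 38.1414°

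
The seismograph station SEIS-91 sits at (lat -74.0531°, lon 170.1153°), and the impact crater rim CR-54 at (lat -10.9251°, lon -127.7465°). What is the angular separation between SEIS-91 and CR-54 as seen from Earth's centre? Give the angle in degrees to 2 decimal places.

72.04°

Δφ = 63.1280°,  Δλ = 62.1382°
a = sin²(Δφ/2) + cos φ₁ cos φ₂ sin²(Δλ/2) = 0.345848
c = 2·arcsin(√a) = 1.257386 rad = 72.0429°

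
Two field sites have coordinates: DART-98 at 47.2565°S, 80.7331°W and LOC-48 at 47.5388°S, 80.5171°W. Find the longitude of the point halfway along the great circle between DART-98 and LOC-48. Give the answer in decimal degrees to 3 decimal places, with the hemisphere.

80.625°W

Bx = cos φ₂ cos Δλ = 0.675086,  By = cos φ₂ sin Δλ = 0.002545
φₘ = atan2(sin φ₁ + sin φ₂, √((cos φ₁ + Bx)² + By²)) = -47.39770°
λₘ = λ₁ + atan2(By, cos φ₁ + Bx) = -80.62539°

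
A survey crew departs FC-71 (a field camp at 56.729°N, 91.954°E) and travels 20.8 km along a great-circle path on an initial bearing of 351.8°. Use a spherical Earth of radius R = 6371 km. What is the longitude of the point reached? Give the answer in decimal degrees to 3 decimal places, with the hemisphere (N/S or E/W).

δ = d/R = 20.8/6371 = 0.003265 rad
φ₂ = arcsin(sin φ₁ cos δ + cos φ₁ sin δ cos θ)
   = arcsin(0.83609·0.99999 + 0.54860·0.00326·0.98978) = 56.91414°
λ₂ = λ₁ + atan2(sin θ sin δ cos φ₁, cos δ − sin φ₁ sin φ₂) = 91.90513°

91.905°E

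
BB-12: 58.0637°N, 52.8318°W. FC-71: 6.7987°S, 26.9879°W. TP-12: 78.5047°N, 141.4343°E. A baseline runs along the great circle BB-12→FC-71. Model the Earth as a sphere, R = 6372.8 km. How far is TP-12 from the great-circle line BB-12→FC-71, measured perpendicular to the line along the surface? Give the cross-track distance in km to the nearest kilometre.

1774 km

δ₁₃ = central angle BB-12→TP-12 = 0.753284 rad  (haversine)
θ₁₃ = bearing BB-12→TP-12 = 355.883°,  θ₁₂ = bearing BB-12→FC-71 = 152.201°
dₓₜ = R·arcsin(sin δ₁₃ · sin(θ₁₃ − θ₁₂)) = 6372.8·arcsin(0.68404·sin(203.682°)) = -1773.759 km
|dₓₜ| = 1773.759 km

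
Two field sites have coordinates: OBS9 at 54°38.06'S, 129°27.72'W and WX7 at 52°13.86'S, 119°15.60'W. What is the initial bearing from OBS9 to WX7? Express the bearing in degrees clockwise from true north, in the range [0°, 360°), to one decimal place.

72.6°

OBS9: φ = -54.63433°, λ = -129.46200°
WX7: φ = -52.23100°, λ = -119.26000°
Δλ = 10.2020°
y = sin Δλ · cos φ₂ = 0.108482
x = cos φ₁ sin φ₂ − sin φ₁ cos φ₂ cos Δλ = 0.034037
θ = atan2(y, x) = 72.5803° → 72.5803° (mod 360°)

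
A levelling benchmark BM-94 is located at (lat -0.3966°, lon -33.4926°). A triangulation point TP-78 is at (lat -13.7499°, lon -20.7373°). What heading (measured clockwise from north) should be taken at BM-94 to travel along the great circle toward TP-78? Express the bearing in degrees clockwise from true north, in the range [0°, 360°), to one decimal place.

137.1°

Δλ = 12.7553°
y = sin Δλ · cos φ₂ = 0.214460
x = cos φ₁ sin φ₂ − sin φ₁ cos φ₂ cos Δλ = -0.231121
θ = atan2(y, x) = 137.1413° → 137.1413° (mod 360°)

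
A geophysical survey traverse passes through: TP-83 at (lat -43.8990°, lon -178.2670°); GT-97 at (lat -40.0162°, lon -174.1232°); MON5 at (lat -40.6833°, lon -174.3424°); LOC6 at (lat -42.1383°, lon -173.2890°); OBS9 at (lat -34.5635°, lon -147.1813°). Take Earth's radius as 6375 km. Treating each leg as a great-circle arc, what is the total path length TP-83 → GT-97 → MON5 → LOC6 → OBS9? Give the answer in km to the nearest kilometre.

TP-83→GT-97: c = 0.086491 rad, d = 551.38 km
GT-97→MON5: c = 0.012003 rad, d = 76.52 km
MON5→LOC6: c = 0.028896 rad, d = 184.21 km
LOC6→OBS9: c = 0.379180 rad, d = 2417.27 km
Total = 551.38 + 76.52 + 184.21 + 2417.27 = 3229.38 km

3229 km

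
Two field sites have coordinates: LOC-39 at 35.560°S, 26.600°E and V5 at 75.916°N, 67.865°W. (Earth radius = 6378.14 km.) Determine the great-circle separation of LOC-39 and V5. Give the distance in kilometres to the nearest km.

Δφ = 111.4760°,  Δλ = -94.4650°
a = sin²(Δφ/2) + cos φ₁ cos φ₂ sin²(Δλ/2) = 0.789743
c = 2·arcsin(√a) = 2.188893 rad = 125.4143°
d = R·c = 6378.14 × 2.188893 = 13961.1 km

13961 km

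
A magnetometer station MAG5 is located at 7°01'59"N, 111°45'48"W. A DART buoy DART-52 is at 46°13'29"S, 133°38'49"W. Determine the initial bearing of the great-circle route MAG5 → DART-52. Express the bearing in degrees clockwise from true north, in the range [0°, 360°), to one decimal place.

198.0°

MAG5: φ = +7.03306°, λ = -111.76333°
DART-52: φ = -46.22472°, λ = -133.64694°
Δλ = -21.8836°
y = sin Δλ · cos φ₂ = -0.257861
x = cos φ₁ sin φ₂ − sin φ₁ cos φ₂ cos Δλ = -0.795231
θ = atan2(y, x) = -162.0342° → 197.9658° (mod 360°)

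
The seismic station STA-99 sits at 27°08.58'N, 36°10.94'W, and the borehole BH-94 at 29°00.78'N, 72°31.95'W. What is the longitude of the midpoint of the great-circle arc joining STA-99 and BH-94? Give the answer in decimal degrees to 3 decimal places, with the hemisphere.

54.194°W

STA-99: φ = +27.14300°, λ = -36.18233°
BH-94: φ = +29.01300°, λ = -72.53250°
Bx = cos φ₂ cos Δλ = 0.704339,  By = cos φ₂ sin Δλ = -0.518338
φₘ = atan2(sin φ₁ + sin φ₂, √((cos φ₁ + Bx)² + By²)) = 29.31280°
λₘ = λ₁ + atan2(By, cos φ₁ + Bx) = -54.19365°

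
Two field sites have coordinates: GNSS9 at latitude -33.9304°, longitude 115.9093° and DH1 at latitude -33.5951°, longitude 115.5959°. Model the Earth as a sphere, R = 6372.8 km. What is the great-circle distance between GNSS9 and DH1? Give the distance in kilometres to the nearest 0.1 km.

47.2 km

Δφ = 0.3353°,  Δλ = -0.3134°
a = sin²(Δφ/2) + cos φ₁ cos φ₂ sin²(Δλ/2) = 0.000014
c = 2·arcsin(√a) = 0.007411 rad = 0.4246°
d = R·c = 6372.8 × 0.007411 = 47.2 km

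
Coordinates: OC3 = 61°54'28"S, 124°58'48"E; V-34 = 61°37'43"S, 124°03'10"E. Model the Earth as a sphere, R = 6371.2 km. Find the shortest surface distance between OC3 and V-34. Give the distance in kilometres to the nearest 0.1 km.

57.8 km

OC3: φ = -61.90778°, λ = +124.98000°
V-34: φ = -61.62861°, λ = +124.05278°
Δφ = 0.2792°,  Δλ = -0.9272°
a = sin²(Δφ/2) + cos φ₁ cos φ₂ sin²(Δλ/2) = 0.000021
c = 2·arcsin(√a) = 0.009074 rad = 0.5199°
d = R·c = 6371.2 × 0.009074 = 57.8 km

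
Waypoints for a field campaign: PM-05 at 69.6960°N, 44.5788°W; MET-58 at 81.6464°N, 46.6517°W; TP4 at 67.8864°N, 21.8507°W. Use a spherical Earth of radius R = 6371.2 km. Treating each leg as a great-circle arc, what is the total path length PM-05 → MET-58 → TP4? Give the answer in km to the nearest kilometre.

2990 km

PM-05→MET-58: c = 0.208733 rad, d = 1329.88 km
MET-58→TP4: c = 0.260519 rad, d = 1659.82 km
Total = 1329.88 + 1659.82 = 2989.70 km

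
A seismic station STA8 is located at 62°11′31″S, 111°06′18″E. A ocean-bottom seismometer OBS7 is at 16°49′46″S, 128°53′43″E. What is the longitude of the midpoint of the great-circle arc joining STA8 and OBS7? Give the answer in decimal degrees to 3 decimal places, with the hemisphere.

123.088°E

STA8: φ = -62.19194°, λ = +111.10500°
OBS7: φ = -16.82944°, λ = +128.89528°
Bx = cos φ₂ cos Δλ = 0.911400,  By = cos φ₂ sin Δλ = 0.292448
φₘ = atan2(sin φ₁ + sin φ₂, √((cos φ₁ + Bx)² + By²)) = -39.81043°
λₘ = λ₁ + atan2(By, cos φ₁ + Bx) = 123.08765°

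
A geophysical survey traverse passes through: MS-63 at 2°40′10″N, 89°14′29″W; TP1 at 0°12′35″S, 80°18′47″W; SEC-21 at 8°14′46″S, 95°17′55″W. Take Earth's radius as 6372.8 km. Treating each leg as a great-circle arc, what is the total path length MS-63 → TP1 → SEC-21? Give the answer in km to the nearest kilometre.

2929 km

MS-63: φ = +2.66944°, λ = -89.24139°
TP1: φ = -0.20972°, λ = -80.31306°
SEC-21: φ = -8.24611°, λ = -95.29861°
MS-63→TP1: c = 0.163681 rad, d = 1043.11 km
TP1→SEC-21: c = 0.295961 rad, d = 1886.10 km
Total = 1043.11 + 1886.10 = 2929.20 km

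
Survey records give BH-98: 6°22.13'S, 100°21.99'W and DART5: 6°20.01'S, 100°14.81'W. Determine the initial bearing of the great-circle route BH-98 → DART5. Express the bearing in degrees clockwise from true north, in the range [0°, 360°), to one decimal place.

BH-98: φ = -6.36883°, λ = -100.36650°
DART5: φ = -6.33350°, λ = -100.24683°
Δλ = 0.1197°
y = sin Δλ · cos φ₂ = 0.002076
x = cos φ₁ sin φ₂ − sin φ₁ cos φ₂ cos Δλ = 0.000616
θ = atan2(y, x) = 73.4606° → 73.4606° (mod 360°)

73.5°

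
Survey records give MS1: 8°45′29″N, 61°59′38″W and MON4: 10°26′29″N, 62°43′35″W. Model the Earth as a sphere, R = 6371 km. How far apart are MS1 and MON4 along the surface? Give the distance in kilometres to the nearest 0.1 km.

203.7 km

MS1: φ = +8.75806°, λ = -61.99389°
MON4: φ = +10.44139°, λ = -62.72639°
Δφ = 1.6833°,  Δλ = -0.7325°
a = sin²(Δφ/2) + cos φ₁ cos φ₂ sin²(Δλ/2) = 0.000255
c = 2·arcsin(√a) = 0.031970 rad = 1.8317°
d = R·c = 6371 × 0.031970 = 203.7 km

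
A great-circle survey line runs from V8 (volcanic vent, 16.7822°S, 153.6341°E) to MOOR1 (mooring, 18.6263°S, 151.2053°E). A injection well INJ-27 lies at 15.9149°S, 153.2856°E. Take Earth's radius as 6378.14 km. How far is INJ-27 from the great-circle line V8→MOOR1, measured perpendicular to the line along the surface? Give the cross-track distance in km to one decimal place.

δ₁₃ = central angle V8→INJ-27 = 0.016223 rad  (haversine)
θ₁₃ = bearing V8→INJ-27 = 338.865°,  θ₁₂ = bearing V8→MOOR1 = 231.081°
dₓₜ = R·arcsin(sin δ₁₃ · sin(θ₁₃ − θ₁₂)) = 6378.14·arcsin(0.01622·sin(107.785°)) = 98.530 km
|dₓₜ| = 98.530 km

98.5 km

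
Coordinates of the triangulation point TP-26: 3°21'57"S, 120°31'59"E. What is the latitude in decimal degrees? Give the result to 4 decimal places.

3° + 21′/60 + 57″/3600 = 3 + 0.35000 + 0.01583 = 3.3658°

3.3658°S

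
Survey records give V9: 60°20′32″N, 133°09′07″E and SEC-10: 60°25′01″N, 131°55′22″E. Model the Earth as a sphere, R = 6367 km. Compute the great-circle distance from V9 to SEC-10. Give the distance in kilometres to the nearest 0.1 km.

68.0 km

V9: φ = +60.34222°, λ = +133.15194°
SEC-10: φ = +60.41694°, λ = +131.92278°
Δφ = 0.0747°,  Δλ = -1.2292°
a = sin²(Δφ/2) + cos φ₁ cos φ₂ sin²(Δλ/2) = 0.000029
c = 2·arcsin(√a) = 0.010683 rad = 0.6121°
d = R·c = 6367 × 0.010683 = 68.0 km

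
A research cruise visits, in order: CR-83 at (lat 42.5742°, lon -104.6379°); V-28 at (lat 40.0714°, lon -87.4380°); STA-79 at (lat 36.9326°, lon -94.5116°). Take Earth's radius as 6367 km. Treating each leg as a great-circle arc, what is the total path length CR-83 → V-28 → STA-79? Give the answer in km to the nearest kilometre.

CR-83→V-28: c = 0.229217 rad, d = 1459.43 km
V-28→STA-79: c = 0.111016 rad, d = 706.84 km
Total = 1459.43 + 706.84 = 2166.26 km

2166 km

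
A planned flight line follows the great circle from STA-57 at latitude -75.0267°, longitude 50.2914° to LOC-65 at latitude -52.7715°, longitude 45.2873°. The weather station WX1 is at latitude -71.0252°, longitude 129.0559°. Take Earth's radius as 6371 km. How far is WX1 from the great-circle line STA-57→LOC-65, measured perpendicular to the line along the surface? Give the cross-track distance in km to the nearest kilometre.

δ₁₃ = central angle STA-57→WX1 = 0.376597 rad  (haversine)
θ₁₃ = bearing STA-57→WX1 = 119.865°,  θ₁₂ = bearing STA-57→LOC-65 = 352.021°
dₓₜ = R·arcsin(sin δ₁₃ · sin(θ₁₃ − θ₁₂)) = 6371·arcsin(0.36776·sin(-232.156°)) = 1877.277 km
|dₓₜ| = 1877.277 km

1877 km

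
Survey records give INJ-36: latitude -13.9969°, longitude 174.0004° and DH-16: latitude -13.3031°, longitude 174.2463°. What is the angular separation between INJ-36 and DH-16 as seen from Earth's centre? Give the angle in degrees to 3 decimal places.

Δφ = 0.6938°,  Δλ = 0.2459°
a = sin²(Δφ/2) + cos φ₁ cos φ₂ sin²(Δλ/2) = 0.000041
c = 2·arcsin(√a) = 0.012807 rad = 0.7338°

0.734°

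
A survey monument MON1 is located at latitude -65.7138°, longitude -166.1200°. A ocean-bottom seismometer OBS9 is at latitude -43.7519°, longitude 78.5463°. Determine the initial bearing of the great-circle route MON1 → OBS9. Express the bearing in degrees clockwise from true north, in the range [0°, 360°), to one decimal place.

229.1°

Δλ = -115.3337°
y = sin Δλ · cos φ₂ = -0.652874
x = cos φ₁ sin φ₂ − sin φ₁ cos φ₂ cos Δλ = -0.566155
θ = atan2(y, x) = -130.9309° → 229.0691° (mod 360°)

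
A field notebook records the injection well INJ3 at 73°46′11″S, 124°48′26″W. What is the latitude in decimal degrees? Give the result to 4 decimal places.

73° + 46′/60 + 11″/3600 = 73 + 0.76667 + 0.00306 = 73.7697°

73.7697°S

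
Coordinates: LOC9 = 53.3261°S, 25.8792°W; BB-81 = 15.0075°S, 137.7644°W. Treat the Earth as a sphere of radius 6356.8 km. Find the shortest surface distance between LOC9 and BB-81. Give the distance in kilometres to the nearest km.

Δφ = 38.3186°,  Δλ = -111.8852°
a = sin²(Δφ/2) + cos φ₁ cos φ₂ sin²(Δλ/2) = 0.503674
c = 2·arcsin(√a) = 1.578144 rad = 90.4210°
d = R·c = 6356.8 × 1.578144 = 10031.9 km

10032 km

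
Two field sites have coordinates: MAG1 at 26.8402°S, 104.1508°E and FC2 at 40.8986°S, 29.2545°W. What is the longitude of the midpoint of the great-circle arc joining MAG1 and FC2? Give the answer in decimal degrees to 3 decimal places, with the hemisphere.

48.327°E

Bx = cos φ₂ cos Δλ = -0.519399,  By = cos φ₂ sin Δλ = -0.549148
φₘ = atan2(sin φ₁ + sin φ₂, √((cos φ₁ + Bx)² + By²)) = -59.03481°
λₘ = λ₁ + atan2(By, cos φ₁ + Bx) = 48.32722°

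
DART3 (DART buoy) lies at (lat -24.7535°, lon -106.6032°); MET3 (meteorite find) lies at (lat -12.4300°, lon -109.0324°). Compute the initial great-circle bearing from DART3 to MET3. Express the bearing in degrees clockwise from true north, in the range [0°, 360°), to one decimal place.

349.0°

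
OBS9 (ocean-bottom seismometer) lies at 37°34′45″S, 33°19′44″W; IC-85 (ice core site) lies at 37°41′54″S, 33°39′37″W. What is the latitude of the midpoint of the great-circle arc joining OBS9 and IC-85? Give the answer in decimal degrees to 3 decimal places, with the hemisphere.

37.639°S

OBS9: φ = -37.57917°, λ = -33.32889°
IC-85: φ = -37.69833°, λ = -33.66028°
Bx = cos φ₂ cos Δλ = 0.791228,  By = cos φ₂ sin Δλ = -0.004576
φₘ = atan2(sin φ₁ + sin φ₂, √((cos φ₁ + Bx)² + By²)) = -37.63887°
λₘ = λ₁ + atan2(By, cos φ₁ + Bx) = -33.49445°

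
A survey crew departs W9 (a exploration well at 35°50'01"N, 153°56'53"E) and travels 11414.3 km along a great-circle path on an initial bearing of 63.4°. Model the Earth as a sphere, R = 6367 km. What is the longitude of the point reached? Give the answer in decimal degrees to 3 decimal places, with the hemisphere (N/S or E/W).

89.590°W

W9: φ = +35.83361°, λ = +153.94806°
δ = d/R = 11414.3/6367 = 1.792728 rad
φ₂ = arcsin(sin φ₁ cos δ + cos φ₁ sin δ cos θ)
   = arcsin(0.58543·-0.22011 + 0.81072·0.97547·0.44776) = 13.01711°
λ₂ = λ₁ + atan2(sin θ sin δ cos φ₁, cos δ − sin φ₁ sin φ₂) = -89.58982°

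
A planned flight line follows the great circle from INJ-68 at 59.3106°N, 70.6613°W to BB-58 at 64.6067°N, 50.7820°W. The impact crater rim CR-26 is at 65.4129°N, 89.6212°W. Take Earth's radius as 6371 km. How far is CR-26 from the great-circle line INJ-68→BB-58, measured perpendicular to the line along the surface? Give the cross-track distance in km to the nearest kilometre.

1168 km

δ₁₃ = central angle INJ-68→CR-26 = 0.185672 rad  (haversine)
θ₁₃ = bearing INJ-68→CR-26 = 312.921°,  θ₁₂ = bearing INJ-68→BB-58 = 51.914°
dₓₜ = R·arcsin(sin δ₁₃ · sin(θ₁₃ − θ₁₂)) = 6371·arcsin(0.18461·sin(261.007°)) = -1168.208 km
|dₓₜ| = 1168.208 km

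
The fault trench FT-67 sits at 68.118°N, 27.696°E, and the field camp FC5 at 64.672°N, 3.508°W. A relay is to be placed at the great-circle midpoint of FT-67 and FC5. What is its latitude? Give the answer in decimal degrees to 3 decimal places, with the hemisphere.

67.170°N

Bx = cos φ₂ cos Δλ = 0.365909,  By = cos φ₂ sin Δλ = -0.221637
φₘ = atan2(sin φ₁ + sin φ₂, √((cos φ₁ + Bx)² + By²)) = 67.17041°
λₘ = λ₁ + atan2(By, cos φ₁ + Bx) = 10.99279°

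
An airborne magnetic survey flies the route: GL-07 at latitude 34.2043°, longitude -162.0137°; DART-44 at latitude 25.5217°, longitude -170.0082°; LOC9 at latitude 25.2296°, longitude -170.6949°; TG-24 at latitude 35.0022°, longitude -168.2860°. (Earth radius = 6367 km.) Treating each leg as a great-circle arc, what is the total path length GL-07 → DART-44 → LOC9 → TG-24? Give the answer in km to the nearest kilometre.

2420 km

GL-07→DART-44: c = 0.193764 rad, d = 1233.69 km
DART-44→LOC9: c = 0.011969 rad, d = 76.21 km
LOC9→TG-24: c = 0.174380 rad, d = 1110.27 km
Total = 1233.69 + 76.21 + 1110.27 = 2420.17 km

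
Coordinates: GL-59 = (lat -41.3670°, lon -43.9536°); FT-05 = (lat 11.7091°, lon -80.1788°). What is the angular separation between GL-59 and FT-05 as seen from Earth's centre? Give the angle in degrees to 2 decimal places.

Δφ = 53.0761°,  Δλ = -36.2252°
a = sin²(Δφ/2) + cos φ₁ cos φ₂ sin²(Δλ/2) = 0.270649
c = 2·arcsin(√a) = 1.094261 rad = 62.6966°

62.70°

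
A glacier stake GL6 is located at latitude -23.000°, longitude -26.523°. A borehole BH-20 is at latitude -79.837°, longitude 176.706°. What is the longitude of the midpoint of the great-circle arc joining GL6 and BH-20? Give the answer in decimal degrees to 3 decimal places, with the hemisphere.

Bx = cos φ₂ cos Δλ = -0.162145,  By = cos φ₂ sin Δλ = -0.069593
φₘ = atan2(sin φ₁ + sin φ₂, √((cos φ₁ + Bx)² + By²)) = -61.02078°
λₘ = λ₁ + atan2(By, cos φ₁ + Bx) = -31.76621°

31.766°W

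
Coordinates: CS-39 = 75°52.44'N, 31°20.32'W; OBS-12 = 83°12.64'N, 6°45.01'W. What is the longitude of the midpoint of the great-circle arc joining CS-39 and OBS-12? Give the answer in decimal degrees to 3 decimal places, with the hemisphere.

23.373°W

CS-39: φ = +75.87400°, λ = -31.33867°
OBS-12: φ = +83.21067°, λ = -6.75017°
Bx = cos φ₂ cos Δλ = 0.107499,  By = cos φ₂ sin Δλ = 0.049191
φₘ = atan2(sin φ₁ + sin φ₂, √((cos φ₁ + Bx)² + By²)) = 79.74842°
λₘ = λ₁ + atan2(By, cos φ₁ + Bx) = -23.37334°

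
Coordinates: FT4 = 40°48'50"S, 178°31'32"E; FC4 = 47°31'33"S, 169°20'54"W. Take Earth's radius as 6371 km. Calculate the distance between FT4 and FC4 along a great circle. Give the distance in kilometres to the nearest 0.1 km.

1219.3 km

FT4: φ = -40.81389°, λ = +178.52556°
FC4: φ = -47.52583°, λ = -169.34833°
Δφ = -6.7119°,  Δλ = 12.1261°
a = sin²(Δφ/2) + cos φ₁ cos φ₂ sin²(Δλ/2) = 0.009128
c = 2·arcsin(√a) = 0.191377 rad = 10.9651°
d = R·c = 6371 × 0.191377 = 1219.3 km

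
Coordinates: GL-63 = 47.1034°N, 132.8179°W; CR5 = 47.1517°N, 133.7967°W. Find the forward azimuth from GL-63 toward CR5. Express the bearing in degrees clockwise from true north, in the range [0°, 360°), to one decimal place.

274.5°

Δλ = -0.9788°
y = sin Δλ · cos φ₂ = -0.011617
x = cos φ₁ sin φ₂ − sin φ₁ cos φ₂ cos Δλ = 0.000916
θ = atan2(y, x) = -85.4931° → 274.5069° (mod 360°)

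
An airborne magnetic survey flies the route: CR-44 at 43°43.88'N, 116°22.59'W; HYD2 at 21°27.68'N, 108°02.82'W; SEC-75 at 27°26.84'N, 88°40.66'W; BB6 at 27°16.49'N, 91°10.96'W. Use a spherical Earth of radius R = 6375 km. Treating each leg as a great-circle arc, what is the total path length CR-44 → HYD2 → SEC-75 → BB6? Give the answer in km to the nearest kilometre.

4912 km

CR-44: φ = +43.73133°, λ = -116.37650°
HYD2: φ = +21.46133°, λ = -108.04700°
SEC-75: φ = +27.44733°, λ = -88.67767°
BB6: φ = +27.27483°, λ = -91.18267°
CR-44→HYD2: c = 0.406995 rad, d = 2594.59 km
HYD2→SEC-75: c = 0.324528 rad, d = 2068.86 km
SEC-75→BB6: c = 0.038945 rad, d = 248.28 km
Total = 2594.59 + 2068.86 + 248.28 = 4911.73 km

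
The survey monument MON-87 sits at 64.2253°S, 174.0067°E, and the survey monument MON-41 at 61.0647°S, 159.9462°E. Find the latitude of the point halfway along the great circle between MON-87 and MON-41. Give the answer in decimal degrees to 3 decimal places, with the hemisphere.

Bx = cos φ₂ cos Δλ = 0.469326,  By = cos φ₂ sin Δλ = -0.117543
φₘ = atan2(sin φ₁ + sin φ₂, √((cos φ₁ + Bx)² + By²)) = -62.82058°
λₘ = λ₁ + atan2(By, cos φ₁ + Bx) = 166.59967°

62.821°S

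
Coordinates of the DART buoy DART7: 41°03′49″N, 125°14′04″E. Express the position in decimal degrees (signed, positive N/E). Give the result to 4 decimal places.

+41.0636°, +125.2344°

lat: 41.0636° N → +41.0636°
lon: 125.2344° E → +125.2344°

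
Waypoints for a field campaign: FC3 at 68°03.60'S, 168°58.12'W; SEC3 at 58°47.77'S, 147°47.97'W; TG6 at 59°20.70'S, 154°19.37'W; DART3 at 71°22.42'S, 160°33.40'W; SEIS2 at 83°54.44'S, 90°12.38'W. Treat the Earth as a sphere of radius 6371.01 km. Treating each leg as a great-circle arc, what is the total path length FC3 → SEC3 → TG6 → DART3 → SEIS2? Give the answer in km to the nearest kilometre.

FC3: φ = -68.06000°, λ = -168.96867°
SEC3: φ = -58.79617°, λ = -147.79950°
TG6: φ = -59.34500°, λ = -154.32283°
DART3: φ = -71.37367°, λ = -160.55667°
SEIS2: φ = -83.90733°, λ = -90.20633°
FC3→SEC3: c = 0.228996 rad, d = 1458.94 km
SEC3→TG6: c = 0.059272 rad, d = 377.63 km
TG6→DART3: c = 0.214511 rad, d = 1366.65 km
DART3→SEIS2: c = 0.305594 rad, d = 1946.94 km
Total = 1458.94 + 377.63 + 1366.65 + 1946.94 = 5150.16 km

5150 km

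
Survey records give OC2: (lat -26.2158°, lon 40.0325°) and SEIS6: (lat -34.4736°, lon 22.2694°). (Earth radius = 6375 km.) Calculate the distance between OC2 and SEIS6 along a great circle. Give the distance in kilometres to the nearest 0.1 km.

Δφ = -8.2578°,  Δλ = -17.7631°
a = sin²(Δφ/2) + cos φ₁ cos φ₂ sin²(Δλ/2) = 0.022814
c = 2·arcsin(√a) = 0.303244 rad = 17.3746°
d = R·c = 6375 × 0.303244 = 1933.2 km

1933.2 km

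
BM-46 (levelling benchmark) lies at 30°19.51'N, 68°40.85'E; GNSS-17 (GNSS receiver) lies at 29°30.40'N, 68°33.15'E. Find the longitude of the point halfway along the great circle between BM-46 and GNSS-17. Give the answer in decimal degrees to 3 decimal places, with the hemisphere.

68.616°E

BM-46: φ = +30.32517°, λ = +68.68083°
GNSS-17: φ = +29.50667°, λ = +68.55250°
Bx = cos φ₂ cos Δλ = 0.870296,  By = cos φ₂ sin Δλ = -0.001949
φₘ = atan2(sin φ₁ + sin φ₂, √((cos φ₁ + Bx)² + By²)) = 29.91593°
λₘ = λ₁ + atan2(By, cos φ₁ + Bx) = 68.61640°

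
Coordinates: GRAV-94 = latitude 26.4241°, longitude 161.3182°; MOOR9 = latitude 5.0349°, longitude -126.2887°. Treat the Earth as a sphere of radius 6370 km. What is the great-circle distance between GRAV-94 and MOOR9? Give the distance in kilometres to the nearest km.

8006 km

Δφ = -21.3892°,  Δλ = 72.3931°
a = sin²(Δφ/2) + cos φ₁ cos φ₂ sin²(Δλ/2) = 0.345554
c = 2·arcsin(√a) = 1.256768 rad = 72.0075°
d = R·c = 6370 × 1.256768 = 8005.6 km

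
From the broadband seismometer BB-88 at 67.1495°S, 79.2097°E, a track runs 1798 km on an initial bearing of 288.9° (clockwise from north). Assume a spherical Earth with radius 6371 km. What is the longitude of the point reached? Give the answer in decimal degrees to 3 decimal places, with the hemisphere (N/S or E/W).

49.196°E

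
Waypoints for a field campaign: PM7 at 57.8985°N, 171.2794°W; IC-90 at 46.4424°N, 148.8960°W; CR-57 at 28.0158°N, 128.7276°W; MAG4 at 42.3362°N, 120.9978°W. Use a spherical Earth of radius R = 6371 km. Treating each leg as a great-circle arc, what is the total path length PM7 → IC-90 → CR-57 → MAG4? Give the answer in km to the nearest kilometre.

PM7→IC-90: c = 0.309497 rad, d = 1971.81 km
IC-90→CR-57: c = 0.424054 rad, d = 2701.65 km
CR-57→MAG4: c = 0.272883 rad, d = 1738.54 km
Total = 1971.81 + 2701.65 + 1738.54 = 6411.99 km

6412 km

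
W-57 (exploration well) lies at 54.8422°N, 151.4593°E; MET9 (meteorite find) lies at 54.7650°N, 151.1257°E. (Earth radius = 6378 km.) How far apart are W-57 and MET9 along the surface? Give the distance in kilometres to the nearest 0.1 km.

Δφ = -0.0772°,  Δλ = -0.3336°
a = sin²(Δφ/2) + cos φ₁ cos φ₂ sin²(Δλ/2) = 0.000003
c = 2·arcsin(√a) = 0.003616 rad = 0.2072°
d = R·c = 6378 × 0.003616 = 23.1 km

23.1 km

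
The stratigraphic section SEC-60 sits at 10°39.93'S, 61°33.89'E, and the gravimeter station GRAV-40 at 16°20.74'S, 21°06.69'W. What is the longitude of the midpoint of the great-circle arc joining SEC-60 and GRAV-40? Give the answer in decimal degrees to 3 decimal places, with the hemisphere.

20.827°E

SEC-60: φ = -10.66550°, λ = +61.56483°
GRAV-40: φ = -16.34567°, λ = -21.11150°
Bx = cos φ₂ cos Δλ = 0.122322,  By = cos φ₂ sin Δλ = -0.951753
φₘ = atan2(sin φ₁ + sin φ₂, √((cos φ₁ + Bx)² + By²)) = -17.73808°
λₘ = λ₁ + atan2(By, cos φ₁ + Bx) = 20.82721°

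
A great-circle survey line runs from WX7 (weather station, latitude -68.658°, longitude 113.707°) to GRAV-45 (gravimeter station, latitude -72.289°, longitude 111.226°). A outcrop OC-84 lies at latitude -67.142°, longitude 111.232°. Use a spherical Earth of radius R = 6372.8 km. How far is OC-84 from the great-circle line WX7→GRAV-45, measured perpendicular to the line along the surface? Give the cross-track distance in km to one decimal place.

δ₁₃ = central angle WX7→OC-84 = 0.031046 rad  (haversine)
θ₁₃ = bearing WX7→OC-84 = 327.290°,  θ₁₂ = bearing WX7→GRAV-45 = 191.699°
dₓₜ = R·arcsin(sin δ₁₃ · sin(θ₁₃ − θ₁₂)) = 6372.8·arcsin(0.03104·sin(135.591°)) = 138.442 km
|dₓₜ| = 138.442 km

138.4 km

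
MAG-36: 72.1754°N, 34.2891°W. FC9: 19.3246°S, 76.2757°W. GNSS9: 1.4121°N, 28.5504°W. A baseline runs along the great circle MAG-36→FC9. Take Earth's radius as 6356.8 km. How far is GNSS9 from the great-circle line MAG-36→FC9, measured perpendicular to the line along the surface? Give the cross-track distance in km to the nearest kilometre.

4695 km

δ₁₃ = central angle MAG-36→GNSS9 = 1.236676 rad  (haversine)
θ₁₃ = bearing MAG-36→GNSS9 = 173.926°,  θ₁₂ = bearing MAG-36→FC9 = 219.381°
dₓₜ = R·arcsin(sin δ₁₃ · sin(θ₁₃ − θ₁₂)) = 6356.8·arcsin(0.94470·sin(-45.455°)) = -4695.377 km
|dₓₜ| = 4695.377 km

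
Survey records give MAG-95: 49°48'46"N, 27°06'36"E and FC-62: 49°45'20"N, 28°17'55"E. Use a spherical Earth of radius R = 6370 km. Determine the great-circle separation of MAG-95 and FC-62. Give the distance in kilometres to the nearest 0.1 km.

85.6 km

MAG-95: φ = +49.81278°, λ = +27.11000°
FC-62: φ = +49.75556°, λ = +28.29861°
Δφ = -0.0572°,  Δλ = 1.1886°
a = sin²(Δφ/2) + cos φ₁ cos φ₂ sin²(Δλ/2) = 0.000045
c = 2·arcsin(√a) = 0.013432 rad = 0.7696°
d = R·c = 6370 × 0.013432 = 85.6 km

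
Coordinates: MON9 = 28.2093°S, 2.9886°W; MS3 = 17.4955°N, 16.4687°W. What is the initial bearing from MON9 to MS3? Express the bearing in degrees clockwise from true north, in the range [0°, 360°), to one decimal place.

342.5°

Δλ = -13.4801°
y = sin Δλ · cos φ₂ = -0.222324
x = cos φ₁ sin φ₂ − sin φ₁ cos φ₂ cos Δλ = 0.703331
θ = atan2(y, x) = -17.5418° → 342.4582° (mod 360°)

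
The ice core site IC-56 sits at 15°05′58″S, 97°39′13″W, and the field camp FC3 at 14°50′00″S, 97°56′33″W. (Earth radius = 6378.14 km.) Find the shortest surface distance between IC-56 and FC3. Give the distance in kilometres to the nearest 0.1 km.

42.9 km

IC-56: φ = -15.09944°, λ = -97.65361°
FC3: φ = -14.83333°, λ = -97.94250°
Δφ = 0.2661°,  Δλ = -0.2889°
a = sin²(Δφ/2) + cos φ₁ cos φ₂ sin²(Δλ/2) = 0.000011
c = 2·arcsin(√a) = 0.006730 rad = 0.3856°
d = R·c = 6378.14 × 0.006730 = 42.9 km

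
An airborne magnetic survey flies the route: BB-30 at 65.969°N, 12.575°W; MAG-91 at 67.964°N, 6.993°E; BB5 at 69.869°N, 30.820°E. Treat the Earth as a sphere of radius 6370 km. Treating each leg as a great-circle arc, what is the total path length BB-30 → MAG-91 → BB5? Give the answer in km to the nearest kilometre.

BB-30→MAG-91: c = 0.137443 rad, d = 875.51 km
MAG-91→BB5: c = 0.152189 rad, d = 969.44 km
Total = 875.51 + 969.44 = 1844.96 km

1845 km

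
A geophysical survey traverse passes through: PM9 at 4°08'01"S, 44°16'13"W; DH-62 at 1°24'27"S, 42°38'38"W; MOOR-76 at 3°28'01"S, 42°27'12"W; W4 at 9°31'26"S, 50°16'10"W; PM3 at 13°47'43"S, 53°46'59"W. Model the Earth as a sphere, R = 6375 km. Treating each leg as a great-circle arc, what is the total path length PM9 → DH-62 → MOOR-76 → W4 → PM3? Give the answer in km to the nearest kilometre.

2289 km

PM9: φ = -4.13361°, λ = -44.27028°
DH-62: φ = -1.40750°, λ = -42.64389°
MOOR-76: φ = -3.46694°, λ = -42.45333°
W4: φ = -9.52389°, λ = -50.26944°
PM3: φ = -13.79528°, λ = -53.78306°
PM9→DH-62: c = 0.055385 rad, d = 353.08 km
DH-62→MOOR-76: c = 0.036097 rad, d = 230.12 km
MOOR-76→W4: c = 0.171839 rad, d = 1095.47 km
W4→PM3: c = 0.095722 rad, d = 610.23 km
Total = 353.08 + 230.12 + 1095.47 + 610.23 = 2288.91 km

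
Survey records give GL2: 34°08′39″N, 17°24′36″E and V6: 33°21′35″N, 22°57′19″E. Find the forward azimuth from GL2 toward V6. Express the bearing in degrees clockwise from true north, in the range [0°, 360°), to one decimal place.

GL2: φ = +34.14417°, λ = +17.41000°
V6: φ = +33.35972°, λ = +22.95528°
Δλ = 5.5453°
y = sin Δλ · cos φ₂ = 0.080711
x = cos φ₁ sin φ₂ − sin φ₁ cos φ₂ cos Δλ = -0.011497
θ = atan2(y, x) = 98.1069° → 98.1069° (mod 360°)

98.1°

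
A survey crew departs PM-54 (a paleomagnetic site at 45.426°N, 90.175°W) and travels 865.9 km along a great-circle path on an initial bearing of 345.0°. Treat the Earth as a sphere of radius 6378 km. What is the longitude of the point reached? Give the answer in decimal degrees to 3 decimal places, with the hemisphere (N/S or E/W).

93.504°W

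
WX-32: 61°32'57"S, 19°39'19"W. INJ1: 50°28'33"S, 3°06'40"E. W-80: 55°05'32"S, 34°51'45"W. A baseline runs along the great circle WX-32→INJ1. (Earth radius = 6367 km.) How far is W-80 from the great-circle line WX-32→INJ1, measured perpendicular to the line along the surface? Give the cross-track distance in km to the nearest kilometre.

WX-32: φ = -61.54917°, λ = -19.65528°
INJ1: φ = -50.47583°, λ = +3.11111°
W-80: φ = -55.09222°, λ = -34.86250°
δ₁₃ = central angle WX-32→W-80 = 0.178505 rad  (haversine)
θ₁₃ = bearing WX-32→W-80 = 302.284°,  θ₁₂ = bearing WX-32→INJ1 = 58.915°
dₓₜ = R·arcsin(sin δ₁₃ · sin(θ₁₃ − θ₁₂)) = 6367·arcsin(0.17756·sin(243.369°)) = -1014.875 km
|dₓₜ| = 1014.875 km

1015 km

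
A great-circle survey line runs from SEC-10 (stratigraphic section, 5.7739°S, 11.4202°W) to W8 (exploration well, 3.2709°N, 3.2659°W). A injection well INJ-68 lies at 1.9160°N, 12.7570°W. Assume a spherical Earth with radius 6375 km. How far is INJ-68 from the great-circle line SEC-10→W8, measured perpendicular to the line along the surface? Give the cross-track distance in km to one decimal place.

684.3 km

δ₁₃ = central angle SEC-10→INJ-68 = 0.136222 rad  (haversine)
θ₁₃ = bearing SEC-10→INJ-68 = 350.114°,  θ₁₂ = bearing SEC-10→W8 = 42.197°
dₓₜ = R·arcsin(sin δ₁₃ · sin(θ₁₃ − θ₁₂)) = 6375·arcsin(0.13580·sin(307.917°)) = -684.289 km
|dₓₜ| = 684.289 km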